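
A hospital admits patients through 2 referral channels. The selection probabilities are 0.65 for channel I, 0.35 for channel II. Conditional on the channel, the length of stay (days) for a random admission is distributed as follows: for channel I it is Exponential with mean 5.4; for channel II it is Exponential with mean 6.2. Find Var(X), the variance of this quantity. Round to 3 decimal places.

Per component, I: μ=5.4, E[X²]=58.32; II: μ=6.2, E[X²]=76.88.
E[X] = 0.65·5.4 + 0.35·6.2 = 5.68.
E[X²] = 0.65·58.32 + 0.35·76.88 = 64.816.
Var(X) = E[X²] − (E[X])² = 64.816 − 32.2624 = 32.5536.

32.554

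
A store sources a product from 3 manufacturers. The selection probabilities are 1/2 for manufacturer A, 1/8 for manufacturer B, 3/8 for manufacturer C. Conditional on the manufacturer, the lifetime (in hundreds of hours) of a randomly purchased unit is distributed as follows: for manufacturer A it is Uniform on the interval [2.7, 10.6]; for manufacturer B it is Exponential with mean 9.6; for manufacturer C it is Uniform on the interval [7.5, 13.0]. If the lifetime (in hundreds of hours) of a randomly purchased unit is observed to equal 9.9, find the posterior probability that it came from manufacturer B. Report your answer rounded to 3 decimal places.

Likelihoods f(9.9 | ·): A: 0.126582; B: 0.0371418; C: 0.181818.
Posterior ∝ prior × likelihood. Numerator for B: 0.125·0.0371418 = 0.00464272.
Normalizing constant: 0.5·0.126582 + 0.125·0.0371418 + 0.375·0.181818 = 0.136116.
P(B | observation) = 0.00464272 / 0.136116 = 0.0341086.

0.034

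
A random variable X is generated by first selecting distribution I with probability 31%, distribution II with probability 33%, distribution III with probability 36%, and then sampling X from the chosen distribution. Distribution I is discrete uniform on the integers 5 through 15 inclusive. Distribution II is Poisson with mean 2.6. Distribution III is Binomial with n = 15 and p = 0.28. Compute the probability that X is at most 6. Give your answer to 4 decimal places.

0.7059

Conditional on each component, P(X ≤ 6): I: 0.181818; II: 0.98283; III: 0.903463.
By total probability, P(X ≤ 6) = 0.31·0.181818 + 0.33·0.98283 + 0.36·0.903463 = 0.705944.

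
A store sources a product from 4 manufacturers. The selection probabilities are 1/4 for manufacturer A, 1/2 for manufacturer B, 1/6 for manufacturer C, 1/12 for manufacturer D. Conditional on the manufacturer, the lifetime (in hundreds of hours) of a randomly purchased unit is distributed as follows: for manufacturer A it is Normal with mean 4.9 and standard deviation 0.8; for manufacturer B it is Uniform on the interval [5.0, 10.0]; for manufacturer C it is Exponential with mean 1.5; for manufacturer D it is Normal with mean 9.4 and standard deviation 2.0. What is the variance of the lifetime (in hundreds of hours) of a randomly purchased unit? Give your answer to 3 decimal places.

7.676

Per component, A: μ=4.9, E[X²]=24.65; B: μ=7.5, E[X²]=58.3333; C: μ=1.5, E[X²]=4.5; D: μ=9.4, E[X²]=92.36.
E[X] = 0.25·4.9 + 0.5·7.5 + 0.166667·1.5 + 0.0833333·9.4 = 6.00833.
E[X²] = 0.25·24.65 + 0.5·58.3333 + 0.166667·4.5 + 0.0833333·92.36 = 43.7758.
Var(X) = E[X²] − (E[X])² = 43.7758 − 36.1001 = 7.67576.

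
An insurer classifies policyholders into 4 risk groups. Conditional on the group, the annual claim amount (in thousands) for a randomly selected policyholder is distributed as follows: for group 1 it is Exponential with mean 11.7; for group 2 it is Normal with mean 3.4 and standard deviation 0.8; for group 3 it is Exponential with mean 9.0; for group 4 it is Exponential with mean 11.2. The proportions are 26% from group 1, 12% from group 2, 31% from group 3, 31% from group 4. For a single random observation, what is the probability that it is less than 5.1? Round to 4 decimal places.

0.4573

Conditional on each group, P(X < 5.1): 1: 0.353316; 2: 0.983207; 3: 0.432586; 4: 0.365779.
By total probability, P(X < 5.1) = 0.26·0.353316 + 0.12·0.983207 + 0.31·0.432586 + 0.31·0.365779 = 0.45734.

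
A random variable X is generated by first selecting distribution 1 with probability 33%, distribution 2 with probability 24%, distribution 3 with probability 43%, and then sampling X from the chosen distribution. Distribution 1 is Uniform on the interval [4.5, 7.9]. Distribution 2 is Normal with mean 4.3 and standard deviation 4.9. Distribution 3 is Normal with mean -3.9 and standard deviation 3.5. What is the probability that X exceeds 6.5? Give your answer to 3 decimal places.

0.215

Conditional on each component, P(X > 6.5): 1: 0.411765; 2: 0.326723; 3: 0.00148209.
By total probability, P(X > 6.5) = 0.33·0.411765 + 0.24·0.326723 + 0.43·0.00148209 = 0.214933.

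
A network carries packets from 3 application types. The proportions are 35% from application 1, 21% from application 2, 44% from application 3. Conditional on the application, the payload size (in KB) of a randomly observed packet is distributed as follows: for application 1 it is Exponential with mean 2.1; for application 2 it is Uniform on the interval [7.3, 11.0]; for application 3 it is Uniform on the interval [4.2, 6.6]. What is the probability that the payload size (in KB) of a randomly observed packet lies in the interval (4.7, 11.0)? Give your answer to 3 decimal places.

Conditional on each application, P(4.7 < X < 11.0): 1: 0.101351; 2: 1; 3: 0.791667.
By total probability, P(4.7 < X < 11.0) = 0.35·0.101351 + 0.21·1 + 0.44·0.791667 = 0.593806.

0.594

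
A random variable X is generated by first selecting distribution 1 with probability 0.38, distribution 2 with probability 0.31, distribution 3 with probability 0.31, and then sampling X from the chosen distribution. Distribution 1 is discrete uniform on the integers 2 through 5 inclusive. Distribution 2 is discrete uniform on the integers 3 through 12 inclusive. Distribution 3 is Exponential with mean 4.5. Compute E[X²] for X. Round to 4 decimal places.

37.6800

For each component E[X²] = Var + (mean)², giving 1: 13.5; 2: 64.5; 3: 40.5.
Overall E[X²] = 0.38·13.5 + 0.31·64.5 + 0.31·40.5 = 37.68.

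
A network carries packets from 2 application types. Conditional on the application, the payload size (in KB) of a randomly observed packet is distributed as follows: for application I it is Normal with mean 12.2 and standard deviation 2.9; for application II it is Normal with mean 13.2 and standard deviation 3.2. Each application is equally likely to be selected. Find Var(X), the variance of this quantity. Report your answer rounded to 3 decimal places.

9.575

Per component, I: μ=12.2, E[X²]=157.25; II: μ=13.2, E[X²]=184.48.
E[X] = 0.5·12.2 + 0.5·13.2 = 12.7.
E[X²] = 0.5·157.25 + 0.5·184.48 = 170.865.
Var(X) = E[X²] − (E[X])² = 170.865 − 161.29 = 9.575.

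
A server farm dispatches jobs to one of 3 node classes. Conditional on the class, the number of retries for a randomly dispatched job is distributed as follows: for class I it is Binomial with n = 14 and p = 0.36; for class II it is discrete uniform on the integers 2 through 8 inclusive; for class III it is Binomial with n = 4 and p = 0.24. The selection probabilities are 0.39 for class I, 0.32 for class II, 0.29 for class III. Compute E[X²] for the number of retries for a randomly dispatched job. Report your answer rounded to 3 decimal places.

20.923

For each component E[X²] = Var + (mean)², giving I: 28.6272; II: 29; III: 1.6512.
Overall E[X²] = 0.39·28.6272 + 0.32·29 + 0.29·1.6512 = 20.9235.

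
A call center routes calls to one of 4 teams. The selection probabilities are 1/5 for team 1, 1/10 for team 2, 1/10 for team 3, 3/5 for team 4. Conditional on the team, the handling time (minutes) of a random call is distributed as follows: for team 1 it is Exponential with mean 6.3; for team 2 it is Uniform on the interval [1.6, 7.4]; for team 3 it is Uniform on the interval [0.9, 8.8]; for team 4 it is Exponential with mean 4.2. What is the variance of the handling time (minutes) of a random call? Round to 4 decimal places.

Per component, 1: μ=6.3, E[X²]=79.38; 2: μ=4.5, E[X²]=23.0533; 3: μ=4.85, E[X²]=28.7233; 4: μ=4.2, E[X²]=35.28.
E[X] = 0.2·6.3 + 0.1·4.5 + 0.1·4.85 + 0.6·4.2 = 4.715.
E[X²] = 0.2·79.38 + 0.1·23.0533 + 0.1·28.7233 + 0.6·35.28 = 42.2217.
Var(X) = E[X²] − (E[X])² = 42.2217 − 22.2312 = 19.9904.

19.9904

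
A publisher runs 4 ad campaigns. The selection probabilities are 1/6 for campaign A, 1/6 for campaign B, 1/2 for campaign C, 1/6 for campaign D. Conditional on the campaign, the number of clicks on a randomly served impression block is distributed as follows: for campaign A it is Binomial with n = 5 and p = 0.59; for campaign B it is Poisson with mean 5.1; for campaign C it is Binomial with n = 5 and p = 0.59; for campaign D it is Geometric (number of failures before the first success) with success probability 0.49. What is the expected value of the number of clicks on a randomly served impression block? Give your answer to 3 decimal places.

2.990

Component means — A: 2.95; B: 5.1; C: 2.95; D: 1.04082.
E[X] = 0.166667·2.95 + 0.166667·5.1 + 0.5·2.95 + 0.166667·1.04082 = 2.99014.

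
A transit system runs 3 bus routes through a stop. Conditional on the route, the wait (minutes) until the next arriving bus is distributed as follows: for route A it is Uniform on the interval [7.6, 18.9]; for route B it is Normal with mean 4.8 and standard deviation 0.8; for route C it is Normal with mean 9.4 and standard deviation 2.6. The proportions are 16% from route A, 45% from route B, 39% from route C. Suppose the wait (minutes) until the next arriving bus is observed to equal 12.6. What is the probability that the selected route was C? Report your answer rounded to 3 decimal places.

0.665

Likelihoods f(12.6 | ·): A: 0.0884956; B: 1.13569e-21; C: 0.0719455.
Posterior ∝ prior × likelihood. Numerator for C: 0.39·0.0719455 = 0.0280587.
Normalizing constant: 0.16·0.0884956 + 0.45·1.13569e-21 + 0.39·0.0719455 = 0.042218.
P(C | observation) = 0.0280587 / 0.042218 = 0.664615.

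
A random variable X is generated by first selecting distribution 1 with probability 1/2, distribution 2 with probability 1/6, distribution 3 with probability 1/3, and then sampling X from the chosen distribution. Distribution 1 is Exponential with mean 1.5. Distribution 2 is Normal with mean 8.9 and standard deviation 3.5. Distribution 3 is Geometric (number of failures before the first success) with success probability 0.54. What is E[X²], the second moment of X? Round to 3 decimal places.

18.261

For each component E[X²] = Var + (mean)², giving 1: 4.5; 2: 91.46; 3: 2.30316.
Overall E[X²] = 0.5·4.5 + 0.166667·91.46 + 0.333333·2.30316 = 18.2611.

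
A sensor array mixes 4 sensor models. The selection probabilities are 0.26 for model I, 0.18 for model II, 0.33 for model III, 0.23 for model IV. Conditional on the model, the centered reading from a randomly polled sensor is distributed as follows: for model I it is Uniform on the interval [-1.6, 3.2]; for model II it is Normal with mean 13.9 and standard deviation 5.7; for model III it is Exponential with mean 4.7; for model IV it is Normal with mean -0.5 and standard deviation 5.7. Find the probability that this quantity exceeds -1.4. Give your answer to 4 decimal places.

Conditional on each model, P(X > -1.4): I: 0.958333; II: 0.996365; III: 1; IV: 0.56273.
By total probability, P(X > -1.4) = 0.26·0.958333 + 0.18·0.996365 + 0.33·1 + 0.23·0.56273 = 0.88794.

0.8879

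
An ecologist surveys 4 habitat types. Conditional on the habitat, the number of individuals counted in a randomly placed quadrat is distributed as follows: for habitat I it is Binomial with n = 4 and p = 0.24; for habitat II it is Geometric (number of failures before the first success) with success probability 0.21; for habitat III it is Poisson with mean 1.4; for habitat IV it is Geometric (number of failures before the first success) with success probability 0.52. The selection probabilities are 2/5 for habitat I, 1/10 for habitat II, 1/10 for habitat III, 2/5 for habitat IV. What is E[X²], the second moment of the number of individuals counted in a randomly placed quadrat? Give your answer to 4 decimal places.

5.2539

For each component E[X²] = Var + (mean)², giving I: 1.6512; II: 32.0658; III: 3.36; IV: 2.62722.
Overall E[X²] = 0.4·1.6512 + 0.1·32.0658 + 0.1·3.36 + 0.4·2.62722 = 5.25394.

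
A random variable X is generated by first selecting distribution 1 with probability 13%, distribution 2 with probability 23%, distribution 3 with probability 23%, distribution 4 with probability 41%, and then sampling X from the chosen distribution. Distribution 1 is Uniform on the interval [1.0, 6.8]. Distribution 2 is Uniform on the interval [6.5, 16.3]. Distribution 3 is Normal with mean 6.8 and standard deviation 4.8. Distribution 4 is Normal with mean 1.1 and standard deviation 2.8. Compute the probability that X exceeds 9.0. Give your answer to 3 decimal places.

0.247

Conditional on each component, P(X > 9.0): 1: 0; 2: 0.744898; 3: 0.323356; 4: 0.00239051.
By total probability, P(X > 9.0) = 0.13·0 + 0.23·0.744898 + 0.23·0.323356 + 0.41·0.00239051 = 0.246679.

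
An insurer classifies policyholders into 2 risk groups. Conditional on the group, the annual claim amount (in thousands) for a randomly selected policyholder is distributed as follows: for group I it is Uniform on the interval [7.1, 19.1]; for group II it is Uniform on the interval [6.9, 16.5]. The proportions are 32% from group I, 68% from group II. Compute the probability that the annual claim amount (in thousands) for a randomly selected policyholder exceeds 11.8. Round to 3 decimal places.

Conditional on each group, P(X > 11.8): I: 0.608333; II: 0.489583.
By total probability, P(X > 11.8) = 0.32·0.608333 + 0.68·0.489583 = 0.527583.

0.528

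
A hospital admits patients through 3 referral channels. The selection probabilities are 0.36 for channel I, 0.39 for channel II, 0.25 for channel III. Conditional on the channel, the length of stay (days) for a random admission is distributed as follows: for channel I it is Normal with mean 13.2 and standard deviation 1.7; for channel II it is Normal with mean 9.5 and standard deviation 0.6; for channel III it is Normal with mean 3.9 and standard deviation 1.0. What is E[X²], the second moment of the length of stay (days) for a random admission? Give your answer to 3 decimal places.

103.157

For each component E[X²] = Var + (mean)², giving I: 177.13; II: 90.61; III: 16.21.
Overall E[X²] = 0.36·177.13 + 0.39·90.61 + 0.25·16.21 = 103.157.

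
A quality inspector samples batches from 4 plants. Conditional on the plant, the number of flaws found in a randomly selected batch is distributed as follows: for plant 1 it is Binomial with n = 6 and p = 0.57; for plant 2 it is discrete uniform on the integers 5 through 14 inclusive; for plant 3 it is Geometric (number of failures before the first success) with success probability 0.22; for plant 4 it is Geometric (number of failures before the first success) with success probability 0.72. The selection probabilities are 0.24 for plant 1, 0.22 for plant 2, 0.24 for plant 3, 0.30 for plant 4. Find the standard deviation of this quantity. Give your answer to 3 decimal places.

4.109

Per component, 1: μ=3.42, E[X²]=13.167; 2: μ=9.5, E[X²]=98.5; 3: μ=3.54545, E[X²]=28.686; 4: μ=0.388889, E[X²]=0.691358.
E[X] = 0.24·3.42 + 0.22·9.5 + 0.24·3.54545 + 0.3·0.388889 = 3.87838.
E[X²] = 0.24·13.167 + 0.22·98.5 + 0.24·28.686 + 0.3·0.691358 = 31.9221.
Var(X) = E[X²] − (E[X])² = 31.9221 − 15.0418 = 16.8803.
SD(X) = √16.8803 = 4.10857.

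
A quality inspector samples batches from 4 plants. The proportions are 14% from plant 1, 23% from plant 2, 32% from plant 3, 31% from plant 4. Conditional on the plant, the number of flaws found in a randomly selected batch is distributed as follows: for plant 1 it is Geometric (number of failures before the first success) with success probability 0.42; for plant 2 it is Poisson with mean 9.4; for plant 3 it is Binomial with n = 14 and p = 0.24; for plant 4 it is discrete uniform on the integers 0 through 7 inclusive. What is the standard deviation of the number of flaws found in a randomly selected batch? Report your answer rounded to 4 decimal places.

Per component, 1: μ=1.38095, E[X²]=5.19501; 2: μ=9.4, E[X²]=97.76; 3: μ=3.36, E[X²]=13.8432; 4: μ=3.5, E[X²]=17.5.
E[X] = 0.14·1.38095 + 0.23·9.4 + 0.32·3.36 + 0.31·3.5 = 4.51553.
E[X²] = 0.14·5.19501 + 0.23·97.76 + 0.32·13.8432 + 0.31·17.5 = 33.0669.
Var(X) = E[X²] − (E[X])² = 33.0669 − 20.39 = 12.6769.
SD(X) = √12.6769 = 3.56046.

3.5605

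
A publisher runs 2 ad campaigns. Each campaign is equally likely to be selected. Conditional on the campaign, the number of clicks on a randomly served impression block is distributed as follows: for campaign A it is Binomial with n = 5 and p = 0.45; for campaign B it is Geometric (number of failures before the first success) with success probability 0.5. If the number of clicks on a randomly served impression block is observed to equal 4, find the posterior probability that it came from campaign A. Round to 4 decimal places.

0.7830

Likelihoods P(X=4 | ·): A: 0.112767; B: 0.03125.
Posterior ∝ prior × likelihood. Numerator for A: 0.5·0.112767 = 0.0563836.
Normalizing constant: 0.5·0.112767 + 0.5·0.03125 = 0.0720086.
P(A | observation) = 0.0563836 / 0.0720086 = 0.783012.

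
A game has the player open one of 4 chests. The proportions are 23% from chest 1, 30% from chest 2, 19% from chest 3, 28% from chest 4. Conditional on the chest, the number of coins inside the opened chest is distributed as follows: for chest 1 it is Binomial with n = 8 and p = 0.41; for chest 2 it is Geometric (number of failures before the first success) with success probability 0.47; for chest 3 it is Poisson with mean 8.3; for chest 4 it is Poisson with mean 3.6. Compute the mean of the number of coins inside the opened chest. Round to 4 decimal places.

3.6777

Component means — 1: 3.28; 2: 1.12766; 3: 8.3; 4: 3.6.
E[X] = 0.23·3.28 + 0.3·1.12766 + 0.19·8.3 + 0.28·3.6 = 3.6777.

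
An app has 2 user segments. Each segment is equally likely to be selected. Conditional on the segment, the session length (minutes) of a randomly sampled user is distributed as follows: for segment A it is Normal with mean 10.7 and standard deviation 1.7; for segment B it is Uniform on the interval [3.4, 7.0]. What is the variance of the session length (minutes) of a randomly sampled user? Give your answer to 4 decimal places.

Per component, A: μ=10.7, E[X²]=117.38; B: μ=5.2, E[X²]=28.12.
E[X] = 0.5·10.7 + 0.5·5.2 = 7.95.
E[X²] = 0.5·117.38 + 0.5·28.12 = 72.75.
Var(X) = E[X²] − (E[X])² = 72.75 − 63.2025 = 9.5475.

9.5475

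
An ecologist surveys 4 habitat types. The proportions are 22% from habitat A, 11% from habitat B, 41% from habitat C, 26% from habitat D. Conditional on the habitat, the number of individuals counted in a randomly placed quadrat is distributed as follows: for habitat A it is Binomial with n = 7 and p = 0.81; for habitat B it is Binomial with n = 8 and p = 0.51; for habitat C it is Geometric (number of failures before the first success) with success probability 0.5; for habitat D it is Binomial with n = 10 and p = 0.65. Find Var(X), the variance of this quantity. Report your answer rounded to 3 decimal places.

7.756

Per component, A: μ=5.67, E[X²]=33.2262; B: μ=4.08, E[X²]=18.6456; C: μ=1, E[X²]=3; D: μ=6.5, E[X²]=44.525.
E[X] = 0.22·5.67 + 0.11·4.08 + 0.41·1 + 0.26·6.5 = 3.7962.
E[X²] = 0.22·33.2262 + 0.11·18.6456 + 0.41·3 + 0.26·44.525 = 22.1673.
Var(X) = E[X²] − (E[X])² = 22.1673 − 14.4111 = 7.75615.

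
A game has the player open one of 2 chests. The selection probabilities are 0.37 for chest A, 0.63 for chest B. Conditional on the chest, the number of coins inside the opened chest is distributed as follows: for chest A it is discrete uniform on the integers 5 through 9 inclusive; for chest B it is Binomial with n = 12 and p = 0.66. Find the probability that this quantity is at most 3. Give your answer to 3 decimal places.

Conditional on each chest, P(X ≤ 3): A: 0; B: 0.00449177.
By total probability, P(X ≤ 3) = 0.37·0 + 0.63·0.00449177 = 0.00282982.

0.003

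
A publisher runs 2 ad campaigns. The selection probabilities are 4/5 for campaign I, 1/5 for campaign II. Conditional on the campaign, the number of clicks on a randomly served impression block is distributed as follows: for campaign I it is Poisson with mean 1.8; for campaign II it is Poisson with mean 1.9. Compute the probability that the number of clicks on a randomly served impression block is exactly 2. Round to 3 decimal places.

0.268

Conditional on each campaign, P(X = 2): I: 0.267784; II: 0.269971.
By total probability, P(X = 2) = 0.8·0.267784 + 0.2·0.269971 = 0.268222.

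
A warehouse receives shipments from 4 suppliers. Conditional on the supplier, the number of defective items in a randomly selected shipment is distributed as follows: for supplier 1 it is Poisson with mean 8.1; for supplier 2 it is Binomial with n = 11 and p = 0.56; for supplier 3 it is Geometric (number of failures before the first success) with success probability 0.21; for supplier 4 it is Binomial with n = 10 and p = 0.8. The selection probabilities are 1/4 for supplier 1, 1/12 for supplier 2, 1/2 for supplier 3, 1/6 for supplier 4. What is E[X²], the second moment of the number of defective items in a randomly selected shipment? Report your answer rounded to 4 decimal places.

48.7817

For each component E[X²] = Var + (mean)², giving 1: 73.71; 2: 40.656; 3: 32.0658; 4: 65.6.
Overall E[X²] = 0.25·73.71 + 0.0833333·40.656 + 0.5·32.0658 + 0.166667·65.6 = 48.7817.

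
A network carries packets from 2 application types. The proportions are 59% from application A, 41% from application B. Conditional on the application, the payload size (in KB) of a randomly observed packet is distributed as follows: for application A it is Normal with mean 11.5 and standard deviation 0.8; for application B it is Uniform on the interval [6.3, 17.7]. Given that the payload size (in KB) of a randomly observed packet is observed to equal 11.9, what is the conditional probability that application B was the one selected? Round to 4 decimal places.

0.1217

Likelihoods f(11.9 | ·): A: 0.440082; B: 0.0877193.
Posterior ∝ prior × likelihood. Numerator for B: 0.41·0.0877193 = 0.0359649.
Normalizing constant: 0.59·0.440082 + 0.41·0.0877193 = 0.295613.
P(B | observation) = 0.0359649 / 0.295613 = 0.121662.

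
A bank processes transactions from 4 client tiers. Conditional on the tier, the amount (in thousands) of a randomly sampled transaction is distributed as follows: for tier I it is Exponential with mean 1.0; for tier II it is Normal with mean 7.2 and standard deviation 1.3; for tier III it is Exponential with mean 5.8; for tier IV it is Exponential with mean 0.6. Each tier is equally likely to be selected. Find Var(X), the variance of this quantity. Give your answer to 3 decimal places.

17.560

Per component, I: μ=1, E[X²]=2; II: μ=7.2, E[X²]=53.53; III: μ=5.8, E[X²]=67.28; IV: μ=0.6, E[X²]=0.72.
E[X] = 0.25·1 + 0.25·7.2 + 0.25·5.8 + 0.25·0.6 = 3.65.
E[X²] = 0.25·2 + 0.25·53.53 + 0.25·67.28 + 0.25·0.72 = 30.8825.
Var(X) = E[X²] − (E[X])² = 30.8825 − 13.3225 = 17.56.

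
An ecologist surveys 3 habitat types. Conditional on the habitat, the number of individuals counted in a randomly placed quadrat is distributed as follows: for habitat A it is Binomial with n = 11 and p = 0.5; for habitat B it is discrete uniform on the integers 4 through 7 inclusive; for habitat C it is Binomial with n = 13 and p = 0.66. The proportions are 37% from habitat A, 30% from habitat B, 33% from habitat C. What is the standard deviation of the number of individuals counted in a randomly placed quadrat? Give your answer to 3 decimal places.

2.110

Per component, A: μ=5.5, E[X²]=33; B: μ=5.5, E[X²]=31.5; C: μ=8.58, E[X²]=76.5336.
E[X] = 0.37·5.5 + 0.3·5.5 + 0.33·8.58 = 6.5164.
E[X²] = 0.37·33 + 0.3·31.5 + 0.33·76.5336 = 46.9161.
Var(X) = E[X²] − (E[X])² = 46.9161 − 42.4635 = 4.45262.
SD(X) = √4.45262 = 2.11012.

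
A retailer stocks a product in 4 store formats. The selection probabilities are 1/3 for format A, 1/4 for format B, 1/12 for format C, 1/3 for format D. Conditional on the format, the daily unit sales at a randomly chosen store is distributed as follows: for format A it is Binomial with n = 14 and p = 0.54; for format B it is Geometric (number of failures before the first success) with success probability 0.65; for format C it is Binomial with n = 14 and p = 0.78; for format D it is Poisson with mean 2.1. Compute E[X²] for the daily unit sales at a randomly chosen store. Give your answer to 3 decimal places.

32.797

For each component E[X²] = Var + (mean)², giving A: 60.6312; B: 1.11834; C: 121.649; D: 6.51.
Overall E[X²] = 0.333333·60.6312 + 0.25·1.11834 + 0.0833333·121.649 + 0.333333·6.51 = 32.7974.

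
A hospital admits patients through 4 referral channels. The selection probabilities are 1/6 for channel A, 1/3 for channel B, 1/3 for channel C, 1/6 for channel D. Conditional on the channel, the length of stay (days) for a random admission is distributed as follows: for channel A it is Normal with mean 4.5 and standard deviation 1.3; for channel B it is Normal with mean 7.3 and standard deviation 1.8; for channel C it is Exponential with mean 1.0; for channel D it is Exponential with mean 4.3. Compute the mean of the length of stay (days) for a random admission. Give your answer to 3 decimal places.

4.233

Component means — A: 4.5; B: 7.3; C: 1; D: 4.3.
E[X] = 0.166667·4.5 + 0.333333·7.3 + 0.333333·1 + 0.166667·4.3 = 4.23333.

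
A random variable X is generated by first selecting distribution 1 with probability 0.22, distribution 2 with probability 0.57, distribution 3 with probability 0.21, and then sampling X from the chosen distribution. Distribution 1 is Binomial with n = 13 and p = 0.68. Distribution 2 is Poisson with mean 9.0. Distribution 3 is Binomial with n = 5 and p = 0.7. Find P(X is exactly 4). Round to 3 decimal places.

Conditional on each component, P(X = 4): 1: 0.00537888; 2: 0.0337372; 3: 0.36015.
By total probability, P(X = 4) = 0.22·0.00537888 + 0.57·0.0337372 + 0.21·0.36015 = 0.096045.

0.096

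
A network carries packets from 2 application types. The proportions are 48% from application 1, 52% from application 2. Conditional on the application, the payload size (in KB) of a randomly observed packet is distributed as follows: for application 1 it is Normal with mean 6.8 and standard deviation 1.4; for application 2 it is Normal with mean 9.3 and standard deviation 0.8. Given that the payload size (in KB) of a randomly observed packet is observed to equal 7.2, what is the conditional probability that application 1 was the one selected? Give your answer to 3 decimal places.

Likelihoods f(7.2 | ·): 1: 0.273562; 2: 0.0159052.
Posterior ∝ prior × likelihood. Numerator for 1: 0.48·0.273562 = 0.13131.
Normalizing constant: 0.48·0.273562 + 0.52·0.0159052 = 0.13958.
P(1 | observation) = 0.13131 / 0.13958 = 0.940746.

0.941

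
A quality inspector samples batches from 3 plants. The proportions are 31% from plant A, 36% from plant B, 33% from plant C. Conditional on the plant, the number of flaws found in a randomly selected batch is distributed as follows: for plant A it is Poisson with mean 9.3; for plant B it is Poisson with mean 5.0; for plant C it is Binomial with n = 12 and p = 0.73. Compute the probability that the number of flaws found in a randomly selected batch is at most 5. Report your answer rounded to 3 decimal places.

Conditional on each plant, P(X ≤ 5): A: 0.0986498; B: 0.615961; C: 0.0218748.
By total probability, P(X ≤ 5) = 0.31·0.0986498 + 0.36·0.615961 + 0.33·0.0218748 = 0.259546.

0.260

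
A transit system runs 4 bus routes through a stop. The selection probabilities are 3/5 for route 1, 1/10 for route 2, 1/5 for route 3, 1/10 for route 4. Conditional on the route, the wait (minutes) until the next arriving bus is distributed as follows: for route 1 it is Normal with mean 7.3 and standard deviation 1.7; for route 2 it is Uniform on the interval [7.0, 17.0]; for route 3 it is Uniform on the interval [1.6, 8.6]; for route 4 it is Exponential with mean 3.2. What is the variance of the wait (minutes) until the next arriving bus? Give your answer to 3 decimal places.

Per component, 1: μ=7.3, E[X²]=56.18; 2: μ=12, E[X²]=152.333; 3: μ=5.1, E[X²]=30.0933; 4: μ=3.2, E[X²]=20.48.
E[X] = 0.6·7.3 + 0.1·12 + 0.2·5.1 + 0.1·3.2 = 6.92.
E[X²] = 0.6·56.18 + 0.1·152.333 + 0.2·30.0933 + 0.1·20.48 = 57.008.
Var(X) = E[X²] − (E[X])² = 57.008 − 47.8864 = 9.1216.

9.122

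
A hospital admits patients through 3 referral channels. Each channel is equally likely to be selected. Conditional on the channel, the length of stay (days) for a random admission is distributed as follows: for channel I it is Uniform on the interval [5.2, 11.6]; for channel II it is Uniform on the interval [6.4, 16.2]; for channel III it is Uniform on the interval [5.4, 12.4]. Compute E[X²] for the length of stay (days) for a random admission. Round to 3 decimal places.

For each component E[X²] = Var + (mean)², giving I: 73.9733; II: 135.693; III: 83.2933.
Overall E[X²] = 0.333333·73.9733 + 0.333333·135.693 + 0.333333·83.2933 = 97.6533.

97.653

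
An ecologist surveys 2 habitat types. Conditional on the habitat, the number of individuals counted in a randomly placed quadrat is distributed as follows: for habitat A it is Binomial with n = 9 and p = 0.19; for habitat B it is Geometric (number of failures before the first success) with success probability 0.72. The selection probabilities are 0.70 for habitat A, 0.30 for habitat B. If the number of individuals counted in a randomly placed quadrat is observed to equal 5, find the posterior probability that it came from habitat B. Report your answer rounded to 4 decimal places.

Likelihoods P(X=5 | ·): A: 0.0134301; B: 0.00123915.
Posterior ∝ prior × likelihood. Numerator for B: 0.3·0.00123915 = 0.000371744.
Normalizing constant: 0.7·0.0134301 + 0.3·0.00123915 = 0.0097728.
P(B | observation) = 0.000371744 / 0.0097728 = 0.0380386.

0.0380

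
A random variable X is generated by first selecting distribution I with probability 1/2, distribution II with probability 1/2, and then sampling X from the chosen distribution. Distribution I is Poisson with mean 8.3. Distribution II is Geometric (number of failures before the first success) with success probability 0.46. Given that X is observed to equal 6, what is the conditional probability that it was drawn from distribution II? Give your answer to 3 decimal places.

0.092

Likelihoods P(X=6 | ·): I: 0.112847; II: 0.0114057.
Posterior ∝ prior × likelihood. Numerator for II: 0.5·0.0114057 = 0.00570283.
Normalizing constant: 0.5·0.112847 + 0.5·0.0114057 = 0.0621266.
P(II | observation) = 0.00570283 / 0.0621266 = 0.0917937.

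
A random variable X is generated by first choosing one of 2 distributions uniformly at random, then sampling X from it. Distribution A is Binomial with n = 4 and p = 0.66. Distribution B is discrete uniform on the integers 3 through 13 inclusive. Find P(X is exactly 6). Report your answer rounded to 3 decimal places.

0.045

Conditional on each component, P(X = 6): A: 0; B: 0.0909091.
By total probability, P(X = 6) = 0.5·0 + 0.5·0.0909091 = 0.0454545.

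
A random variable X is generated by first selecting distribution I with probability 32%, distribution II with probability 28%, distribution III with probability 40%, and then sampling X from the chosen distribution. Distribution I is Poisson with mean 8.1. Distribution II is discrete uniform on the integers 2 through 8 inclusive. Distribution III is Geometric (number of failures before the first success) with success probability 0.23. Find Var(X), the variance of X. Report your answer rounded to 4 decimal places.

13.5917

Per component, I: μ=8.1, E[X²]=73.71; II: μ=5, E[X²]=29; III: μ=3.34783, E[X²]=25.7637.
E[X] = 0.32·8.1 + 0.28·5 + 0.4·3.34783 = 5.33113.
E[X²] = 0.32·73.71 + 0.28·29 + 0.4·25.7637 = 42.0127.
Var(X) = E[X²] − (E[X])² = 42.0127 − 28.421 = 13.5917.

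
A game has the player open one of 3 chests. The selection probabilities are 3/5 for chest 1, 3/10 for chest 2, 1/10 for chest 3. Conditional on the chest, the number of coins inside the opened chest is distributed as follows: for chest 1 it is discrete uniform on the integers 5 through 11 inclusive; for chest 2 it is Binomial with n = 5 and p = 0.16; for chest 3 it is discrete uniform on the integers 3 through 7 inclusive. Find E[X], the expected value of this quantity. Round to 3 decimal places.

5.540

Component means — 1: 8; 2: 0.8; 3: 5.
E[X] = 0.6·8 + 0.3·0.8 + 0.1·5 = 5.54.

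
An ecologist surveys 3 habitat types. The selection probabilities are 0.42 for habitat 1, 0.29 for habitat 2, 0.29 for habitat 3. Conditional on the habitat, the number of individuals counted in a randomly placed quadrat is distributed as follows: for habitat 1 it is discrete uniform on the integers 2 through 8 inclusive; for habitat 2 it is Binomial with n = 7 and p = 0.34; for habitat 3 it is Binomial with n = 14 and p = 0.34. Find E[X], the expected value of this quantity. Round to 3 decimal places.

4.171

Component means — 1: 5; 2: 2.38; 3: 4.76.
E[X] = 0.42·5 + 0.29·2.38 + 0.29·4.76 = 4.1706.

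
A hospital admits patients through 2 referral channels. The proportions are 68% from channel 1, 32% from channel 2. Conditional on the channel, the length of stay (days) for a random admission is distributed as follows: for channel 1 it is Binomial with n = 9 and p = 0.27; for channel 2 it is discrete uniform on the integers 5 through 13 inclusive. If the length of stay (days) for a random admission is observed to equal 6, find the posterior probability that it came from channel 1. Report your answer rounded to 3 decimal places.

Likelihoods P(X=6 | ·): 1: 0.0126599; 2: 0.111111.
Posterior ∝ prior × likelihood. Numerator for 1: 0.68·0.0126599 = 0.00860874.
Normalizing constant: 0.68·0.0126599 + 0.32·0.111111 = 0.0441643.
P(1 | observation) = 0.00860874 / 0.0441643 = 0.194925.

0.195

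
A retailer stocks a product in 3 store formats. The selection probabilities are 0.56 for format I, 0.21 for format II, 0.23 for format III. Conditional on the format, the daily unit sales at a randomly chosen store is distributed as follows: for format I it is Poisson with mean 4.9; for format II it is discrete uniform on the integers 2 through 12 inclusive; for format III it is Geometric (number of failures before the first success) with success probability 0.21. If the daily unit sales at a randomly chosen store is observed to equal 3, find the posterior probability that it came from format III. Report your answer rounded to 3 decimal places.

Likelihoods P(X=3 | ·): I: 0.146014; II: 0.0909091; III: 0.103538.
Posterior ∝ prior × likelihood. Numerator for III: 0.23·0.103538 = 0.0238138.
Normalizing constant: 0.56·0.146014 + 0.21·0.0909091 + 0.23·0.103538 = 0.124672.
P(III | observation) = 0.0238138 / 0.124672 = 0.191011.

0.191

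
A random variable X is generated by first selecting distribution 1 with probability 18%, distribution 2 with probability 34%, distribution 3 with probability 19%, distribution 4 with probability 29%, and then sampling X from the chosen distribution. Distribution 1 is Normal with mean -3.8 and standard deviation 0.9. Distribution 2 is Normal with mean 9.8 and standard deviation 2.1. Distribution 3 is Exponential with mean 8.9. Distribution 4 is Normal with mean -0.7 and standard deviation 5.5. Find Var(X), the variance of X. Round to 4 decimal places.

Per component, 1: μ=-3.8, E[X²]=15.25; 2: μ=9.8, E[X²]=100.45; 3: μ=8.9, E[X²]=158.42; 4: μ=-0.7, E[X²]=30.74.
E[X] = 0.18·-3.8 + 0.34·9.8 + 0.19·8.9 + 0.29·-0.7 = 4.136.
E[X²] = 0.18·15.25 + 0.34·100.45 + 0.19·158.42 + 0.29·30.74 = 75.9124.
Var(X) = E[X²] − (E[X])² = 75.9124 − 17.1065 = 58.8059.

58.8059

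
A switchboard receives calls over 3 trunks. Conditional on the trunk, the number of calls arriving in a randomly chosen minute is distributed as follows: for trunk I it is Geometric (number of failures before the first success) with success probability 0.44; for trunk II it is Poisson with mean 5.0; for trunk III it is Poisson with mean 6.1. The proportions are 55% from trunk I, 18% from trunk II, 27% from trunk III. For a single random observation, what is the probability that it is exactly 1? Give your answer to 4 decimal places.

Conditional on each trunk, P(X = 1): I: 0.2464; II: 0.0336897; III: 0.0136815.
By total probability, P(X = 1) = 0.55·0.2464 + 0.18·0.0336897 + 0.27·0.0136815 = 0.145278.

0.1453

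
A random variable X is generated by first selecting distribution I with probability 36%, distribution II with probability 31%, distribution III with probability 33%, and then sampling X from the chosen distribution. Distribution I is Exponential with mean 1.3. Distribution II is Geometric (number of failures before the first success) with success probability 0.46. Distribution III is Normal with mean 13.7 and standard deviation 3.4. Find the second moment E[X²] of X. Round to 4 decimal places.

For each component E[X²] = Var + (mean)², giving I: 3.38; II: 3.93006; III: 199.25.
Overall E[X²] = 0.36·3.38 + 0.31·3.93006 + 0.33·199.25 = 68.1876.

68.1876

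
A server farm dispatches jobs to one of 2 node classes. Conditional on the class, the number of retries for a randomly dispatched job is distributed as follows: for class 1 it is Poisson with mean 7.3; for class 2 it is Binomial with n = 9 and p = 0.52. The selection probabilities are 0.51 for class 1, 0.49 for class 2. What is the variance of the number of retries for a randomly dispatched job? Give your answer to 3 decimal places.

6.539

Per component, 1: μ=7.3, E[X²]=60.59; 2: μ=4.68, E[X²]=24.1488.
E[X] = 0.51·7.3 + 0.49·4.68 = 6.0162.
E[X²] = 0.51·60.59 + 0.49·24.1488 = 42.7338.
Var(X) = E[X²] − (E[X])² = 42.7338 − 36.1947 = 6.53915.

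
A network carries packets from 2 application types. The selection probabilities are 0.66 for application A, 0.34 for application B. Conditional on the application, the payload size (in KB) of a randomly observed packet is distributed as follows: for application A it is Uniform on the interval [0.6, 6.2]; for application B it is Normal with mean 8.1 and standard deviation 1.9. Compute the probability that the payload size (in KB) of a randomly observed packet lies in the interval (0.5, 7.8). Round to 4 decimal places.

Conditional on each application, P(0.5 < X < 7.8): A: 1; B: 0.437238.
By total probability, P(0.5 < X < 7.8) = 0.66·1 + 0.34·0.437238 = 0.808661.

0.8087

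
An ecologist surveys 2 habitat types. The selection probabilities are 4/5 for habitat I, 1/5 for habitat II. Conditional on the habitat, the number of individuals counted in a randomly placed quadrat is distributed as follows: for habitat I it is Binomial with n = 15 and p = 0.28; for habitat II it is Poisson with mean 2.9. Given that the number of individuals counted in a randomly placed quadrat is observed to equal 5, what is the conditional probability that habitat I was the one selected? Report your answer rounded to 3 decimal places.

0.892

Likelihoods P(X=5 | ·): I: 0.193495; II: 0.0940491.
Posterior ∝ prior × likelihood. Numerator for I: 0.8·0.193495 = 0.154796.
Normalizing constant: 0.8·0.193495 + 0.2·0.0940491 = 0.173606.
P(I | observation) = 0.154796 / 0.173606 = 0.891652.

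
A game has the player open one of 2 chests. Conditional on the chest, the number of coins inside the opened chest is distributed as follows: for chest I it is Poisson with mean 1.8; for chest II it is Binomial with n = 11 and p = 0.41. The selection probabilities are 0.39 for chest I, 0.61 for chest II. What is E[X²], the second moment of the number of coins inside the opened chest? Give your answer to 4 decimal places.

For each component E[X²] = Var + (mean)², giving I: 5.04; II: 23.001.
Overall E[X²] = 0.39·5.04 + 0.61·23.001 = 15.9962.

15.9962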